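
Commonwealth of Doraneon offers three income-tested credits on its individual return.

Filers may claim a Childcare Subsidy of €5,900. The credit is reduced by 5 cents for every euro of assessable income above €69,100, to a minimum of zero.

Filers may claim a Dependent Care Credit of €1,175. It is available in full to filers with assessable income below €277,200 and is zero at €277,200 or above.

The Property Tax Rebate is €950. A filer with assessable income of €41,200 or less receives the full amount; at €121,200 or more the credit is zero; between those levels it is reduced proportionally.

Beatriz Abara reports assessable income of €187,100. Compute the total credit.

Childcare Subsidy: 5% of the €118,000 excess over €69,100 is €5,900 ≥ base, so the credit is €0.
Dependent Care Credit: €187,100 is below the €277,200 cutoff, so the full €1,175 applies.
Property Tax Rebate: €187,100 is at or above €121,200, so the credit is €0.
Total: €0 + €1,175 + €0 = €1,175.

€1,175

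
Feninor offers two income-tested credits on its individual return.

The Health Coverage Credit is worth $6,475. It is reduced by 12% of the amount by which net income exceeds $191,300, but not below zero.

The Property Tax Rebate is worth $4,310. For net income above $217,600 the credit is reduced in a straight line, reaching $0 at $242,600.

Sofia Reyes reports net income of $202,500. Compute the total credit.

$9,441

Health Coverage Credit: 12% of the $11,200 excess over $191,300 is $1,344; credit = $6,475 − $1,344 = $5,131.
Property Tax Rebate: $202,500 is at or below the $217,600 threshold, so the full $4,310 applies.
Total: $5,131 + $4,310 = $9,441.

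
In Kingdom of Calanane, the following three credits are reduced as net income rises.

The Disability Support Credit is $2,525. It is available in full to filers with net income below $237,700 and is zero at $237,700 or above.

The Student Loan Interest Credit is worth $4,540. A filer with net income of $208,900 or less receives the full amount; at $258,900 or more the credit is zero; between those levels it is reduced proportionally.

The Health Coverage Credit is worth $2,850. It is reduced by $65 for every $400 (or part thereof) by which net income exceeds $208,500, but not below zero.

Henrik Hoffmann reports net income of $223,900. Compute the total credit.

Disability Support Credit: $223,900 is below the $237,700 cutoff, so the full $2,525 applies.
Student Loan Interest Credit: $223,900 is $15,000 into a $50,000 phase-out range, leaving 35,000/50,000 of the credit: $4,540 × 35,000/50,000 = $3,178.
Health Coverage Credit: income exceeds $208,500 by $15,400, which is 39 full-or-partial $400 increments; reduction = 39 × $65 = $2,535, leaving $315.
Total: $2,525 + $3,178 + $315 = $6,018.

$6,018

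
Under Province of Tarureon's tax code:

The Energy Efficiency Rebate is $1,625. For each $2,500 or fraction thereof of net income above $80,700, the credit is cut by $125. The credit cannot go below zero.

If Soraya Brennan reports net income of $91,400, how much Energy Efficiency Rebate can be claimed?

$1,000

Energy Efficiency Rebate: income exceeds $80,700 by $10,700, which is 5 full-or-partial $2,500 increments; reduction = 5 × $125 = $625, leaving $1,000.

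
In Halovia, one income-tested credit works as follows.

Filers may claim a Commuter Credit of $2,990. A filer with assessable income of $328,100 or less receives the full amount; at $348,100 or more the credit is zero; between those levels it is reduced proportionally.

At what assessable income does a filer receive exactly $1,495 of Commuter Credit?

$1,495 is 1,495/2,990 of the full $2,990, so 1,495/2,990 of the $20,000 range has been used: income = $328,100 + $20,000 × 1,495/2,990 = $338,100.

$338,100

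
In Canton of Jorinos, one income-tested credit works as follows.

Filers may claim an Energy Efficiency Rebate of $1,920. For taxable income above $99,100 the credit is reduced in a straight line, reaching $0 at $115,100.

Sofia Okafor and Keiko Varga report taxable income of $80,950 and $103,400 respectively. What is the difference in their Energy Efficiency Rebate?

$516

Sofia ($80,950): Energy Efficiency Rebate: $80,950 is at or below the $99,100 threshold, so the full $1,920 applies.
Keiko ($103,400): Energy Efficiency Rebate: $103,400 is $4,300 into a $16,000 phase-out range, leaving 11,700/16,000 of the credit: $1,920 × 11,700/16,000 = $1,404.
Difference: |$1,920 − $1,404| = $516.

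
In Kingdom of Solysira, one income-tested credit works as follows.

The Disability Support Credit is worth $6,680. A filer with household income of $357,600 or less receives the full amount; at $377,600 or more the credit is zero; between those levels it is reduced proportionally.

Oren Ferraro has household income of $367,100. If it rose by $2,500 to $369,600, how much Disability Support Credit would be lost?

At $367,100 — $367,100 is $9,500 into a $20,000 phase-out range, leaving 10,500/20,000 of the credit: $6,680 × 10,500/20,000 = $3,507.
At $369,600 — $369,600 is $12,000 into a $20,000 phase-out range, leaving 8,000/20,000 of the credit: $6,680 × 8,000/20,000 = $2,672.
Lost: $3,507 − $2,672 = $835.

$835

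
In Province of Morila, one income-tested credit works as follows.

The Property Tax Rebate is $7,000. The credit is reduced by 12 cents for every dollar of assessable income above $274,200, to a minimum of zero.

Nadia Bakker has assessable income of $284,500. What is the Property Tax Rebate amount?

Property Tax Rebate: 12% of the $10,300 excess over $274,200 is $1,236; credit = $7,000 − $1,236 = $5,764.

$5,764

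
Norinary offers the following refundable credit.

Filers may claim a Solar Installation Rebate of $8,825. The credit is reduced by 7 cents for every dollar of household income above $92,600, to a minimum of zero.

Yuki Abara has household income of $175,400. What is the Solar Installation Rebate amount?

Solar Installation Rebate: 7% of the $82,800 excess over $92,600 is $5,796; credit = $8,825 − $5,796 = $3,029.

$3,029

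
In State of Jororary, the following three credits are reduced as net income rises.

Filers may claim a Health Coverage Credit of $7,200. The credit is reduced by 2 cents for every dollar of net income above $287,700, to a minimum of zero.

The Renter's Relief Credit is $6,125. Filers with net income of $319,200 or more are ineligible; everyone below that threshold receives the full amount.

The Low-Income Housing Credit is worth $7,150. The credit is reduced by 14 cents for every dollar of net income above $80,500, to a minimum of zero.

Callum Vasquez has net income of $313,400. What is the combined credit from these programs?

Health Coverage Credit: 2% of the $25,700 excess over $287,700 is $514; credit = $7,200 − $514 = $6,686.
Renter's Relief Credit: $313,400 is below the $319,200 cutoff, so the full $6,125 applies.
Low-Income Housing Credit: 14% of the $232,900 excess over $80,500 is $32,606 ≥ base, so the credit is $0.
Total: $6,686 + $6,125 + $0 = $12,811.

$12,811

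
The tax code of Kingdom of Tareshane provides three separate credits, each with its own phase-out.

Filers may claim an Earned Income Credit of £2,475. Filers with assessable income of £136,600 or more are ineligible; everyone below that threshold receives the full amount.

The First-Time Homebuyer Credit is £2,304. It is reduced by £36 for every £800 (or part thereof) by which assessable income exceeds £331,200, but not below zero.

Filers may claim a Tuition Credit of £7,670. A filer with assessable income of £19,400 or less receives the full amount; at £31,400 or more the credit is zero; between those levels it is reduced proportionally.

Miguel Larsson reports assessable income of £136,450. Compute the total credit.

Earned Income Credit: £136,450 is below the £136,600 cutoff, so the full £2,475 applies.
First-Time Homebuyer Credit: £136,450 is at or below the £331,200 threshold, so the full £2,304 applies.
Tuition Credit: £136,450 is at or above £31,400, so the credit is £0.
Total: £2,475 + £2,304 + £0 = £4,779.

£4,779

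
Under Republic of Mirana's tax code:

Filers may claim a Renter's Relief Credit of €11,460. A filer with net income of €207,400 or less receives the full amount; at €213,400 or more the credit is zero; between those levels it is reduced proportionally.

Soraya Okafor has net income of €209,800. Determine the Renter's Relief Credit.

Renter's Relief Credit: €209,800 is €2,400 into a €6,000 phase-out range, leaving 3,600/6,000 of the credit: €11,460 × 3,600/6,000 = €6,876.

€6,876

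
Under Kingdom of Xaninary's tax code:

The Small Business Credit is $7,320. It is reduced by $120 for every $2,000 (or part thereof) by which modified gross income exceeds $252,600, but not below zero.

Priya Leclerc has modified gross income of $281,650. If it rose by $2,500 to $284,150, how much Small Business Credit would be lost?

At $281,650 — income exceeds $252,600 by $29,050, which is 15 full-or-partial $2,000 increments; reduction = 15 × $120 = $1,800, leaving $5,520.
At $284,150 — income exceeds $252,600 by $31,550, which is 16 full-or-partial $2,000 increments; reduction = 16 × $120 = $1,920, leaving $5,400.
Lost: $5,520 − $5,400 = $120.

$120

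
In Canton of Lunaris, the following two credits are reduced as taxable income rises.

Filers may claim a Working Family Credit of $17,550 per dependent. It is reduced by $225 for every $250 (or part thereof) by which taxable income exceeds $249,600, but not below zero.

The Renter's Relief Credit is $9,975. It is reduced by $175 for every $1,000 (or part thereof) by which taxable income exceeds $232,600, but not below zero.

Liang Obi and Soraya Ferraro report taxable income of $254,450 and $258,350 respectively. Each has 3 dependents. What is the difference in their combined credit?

Liang ($254,450): Working Family Credit: base = 3 × $17,550 = $52,650. income exceeds $249,600 by $4,850, which is 20 full-or-partial $250 increments; reduction = 20 × $225 = $4,500, leaving $48,150. Renter's Relief Credit: income exceeds $232,600 by $21,850, which is 22 full-or-partial $1,000 increments; reduction = 22 × $175 = $3,850, leaving $6,125. total $48,150 + $6,125 = $54,275
Soraya ($258,350): Working Family Credit: base = 3 × $17,550 = $52,650. income exceeds $249,600 by $8,750, which is 35 full-or-partial $250 increments; reduction = 35 × $225 = $7,875, leaving $44,775. Renter's Relief Credit: income exceeds $232,600 by $25,750, which is 26 full-or-partial $1,000 increments; reduction = 26 × $175 = $4,550, leaving $5,425. total $44,775 + $5,425 = $50,200
Difference: |$54,275 − $50,200| = $4,075.

$4,075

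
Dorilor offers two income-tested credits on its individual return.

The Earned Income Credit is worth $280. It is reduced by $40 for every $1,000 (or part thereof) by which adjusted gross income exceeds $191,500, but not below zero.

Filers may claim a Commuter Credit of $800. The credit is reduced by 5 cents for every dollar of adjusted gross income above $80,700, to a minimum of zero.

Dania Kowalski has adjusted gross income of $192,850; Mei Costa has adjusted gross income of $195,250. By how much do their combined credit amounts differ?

$80

Dania ($192,850): Earned Income Credit: income exceeds $191,500 by $1,350, which is 2 full-or-partial $1,000 increments; reduction = 2 × $40 = $80, leaving $200. Commuter Credit: 5% of the $112,150 excess over $80,700 is $5,607.50 ≥ base, so the credit is $0. total $200 + $0 = $200
Mei ($195,250): Earned Income Credit: income exceeds $191,500 by $3,750, which is 4 full-or-partial $1,000 increments; reduction = 4 × $40 = $160, leaving $120. Commuter Credit: 5% of the $114,550 excess over $80,700 is $5,727.50 ≥ base, so the credit is $0. total $120 + $0 = $120
Difference: |$200 − $120| = $80.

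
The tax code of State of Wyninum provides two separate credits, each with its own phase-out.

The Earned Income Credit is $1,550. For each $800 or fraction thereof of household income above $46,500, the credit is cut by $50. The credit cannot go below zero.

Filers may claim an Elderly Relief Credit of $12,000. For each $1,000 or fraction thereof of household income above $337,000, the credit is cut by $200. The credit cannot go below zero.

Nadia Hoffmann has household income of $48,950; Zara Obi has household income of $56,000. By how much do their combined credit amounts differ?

Nadia ($48,950): Earned Income Credit: income exceeds $46,500 by $2,450, which is 4 full-or-partial $800 increments; reduction = 4 × $50 = $200, leaving $1,350. Elderly Relief Credit: $48,950 is at or below the $337,000 threshold, so the full $12,000 applies. total $1,350 + $12,000 = $13,350
Zara ($56,000): Earned Income Credit: income exceeds $46,500 by $9,500, which is 12 full-or-partial $800 increments; reduction = 12 × $50 = $600, leaving $950. Elderly Relief Credit: $56,000 is at or below the $337,000 threshold, so the full $12,000 applies. total $950 + $12,000 = $12,950
Difference: |$13,350 − $12,950| = $400.

$400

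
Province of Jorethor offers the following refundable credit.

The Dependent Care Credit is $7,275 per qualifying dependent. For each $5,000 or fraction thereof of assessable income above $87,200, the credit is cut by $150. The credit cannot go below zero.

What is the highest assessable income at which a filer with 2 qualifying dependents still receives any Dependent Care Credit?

Full credit = 2 × $7,275 = $14,550.
After 96 increments the reduction is 96 × $150 = $14,400, leaving $150; one more increment wipes it out. Increment 96 ends at excess 96 × $5,000 = $480,000, so the highest qualifying income is $87,200 + $480,000 = $567,200.

$567,200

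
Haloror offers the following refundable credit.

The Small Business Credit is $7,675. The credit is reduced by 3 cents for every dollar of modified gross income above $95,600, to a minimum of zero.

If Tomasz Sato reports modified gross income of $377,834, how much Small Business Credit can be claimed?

$0

Small Business Credit: 3% of the $282,234 excess over $95,600 is $8,467.02 ≥ base, so the credit is $0.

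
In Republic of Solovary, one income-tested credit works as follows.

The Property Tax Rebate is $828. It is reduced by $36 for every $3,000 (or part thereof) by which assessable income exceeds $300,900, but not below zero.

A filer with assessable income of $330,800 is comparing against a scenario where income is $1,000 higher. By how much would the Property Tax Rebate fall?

At $330,800 — income exceeds $300,900 by $29,900, which is 10 full-or-partial $3,000 increments; reduction = 10 × $36 = $360, leaving $468.
At $331,800 — income exceeds $300,900 by $30,900, which is 11 full-or-partial $3,000 increments; reduction = 11 × $36 = $396, leaving $432.
Lost: $468 − $432 = $36.

$36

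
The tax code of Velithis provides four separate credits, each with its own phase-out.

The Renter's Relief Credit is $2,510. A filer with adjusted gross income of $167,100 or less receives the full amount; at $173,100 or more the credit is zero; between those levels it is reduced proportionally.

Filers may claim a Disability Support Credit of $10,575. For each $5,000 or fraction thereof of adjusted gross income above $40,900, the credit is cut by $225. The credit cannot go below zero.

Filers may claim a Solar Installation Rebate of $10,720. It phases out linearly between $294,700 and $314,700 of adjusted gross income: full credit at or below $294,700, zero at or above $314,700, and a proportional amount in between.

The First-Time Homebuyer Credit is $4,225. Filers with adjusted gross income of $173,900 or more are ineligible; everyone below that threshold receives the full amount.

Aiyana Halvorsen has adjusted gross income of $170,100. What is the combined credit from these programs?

$20,925

Renter's Relief Credit: $170,100 is $3,000 into a $6,000 phase-out range, leaving 3,000/6,000 of the credit: $2,510 × 3,000/6,000 = $1,255.
Disability Support Credit: income exceeds $40,900 by $129,200, which is 26 full-or-partial $5,000 increments; reduction = 26 × $225 = $5,850, leaving $4,725.
Solar Installation Rebate: $170,100 is at or below the $294,700 threshold, so the full $10,720 applies.
First-Time Homebuyer Credit: $170,100 is below the $173,900 cutoff, so the full $4,225 applies.
Total: $1,255 + $4,725 + $10,720 + $4,225 = $20,925.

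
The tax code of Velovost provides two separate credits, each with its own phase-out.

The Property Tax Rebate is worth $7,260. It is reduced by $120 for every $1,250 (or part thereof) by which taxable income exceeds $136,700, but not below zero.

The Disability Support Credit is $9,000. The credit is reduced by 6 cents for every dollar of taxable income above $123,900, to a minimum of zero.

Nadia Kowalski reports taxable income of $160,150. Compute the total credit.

$11,805

Property Tax Rebate: income exceeds $136,700 by $23,450, which is 19 full-or-partial $1,250 increments; reduction = 19 × $120 = $2,280, leaving $4,980.
Disability Support Credit: 6% of the $36,250 excess over $123,900 is $2,175; credit = $9,000 − $2,175 = $6,825.
Total: $4,980 + $6,825 = $11,805.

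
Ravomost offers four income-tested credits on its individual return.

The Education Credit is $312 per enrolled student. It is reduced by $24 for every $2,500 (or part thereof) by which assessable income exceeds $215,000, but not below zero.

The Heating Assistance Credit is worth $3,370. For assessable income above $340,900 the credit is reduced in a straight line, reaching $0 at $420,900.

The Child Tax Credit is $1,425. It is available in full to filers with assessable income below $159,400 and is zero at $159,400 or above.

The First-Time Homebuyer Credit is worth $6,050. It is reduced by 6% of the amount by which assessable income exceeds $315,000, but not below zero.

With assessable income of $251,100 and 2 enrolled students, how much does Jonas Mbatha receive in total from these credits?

Education Credit: base = 2 × $312 = $624. income exceeds $215,000 by $36,100, which is 15 full-or-partial $2,500 increments; reduction = 15 × $24 = $360, leaving $264.
Heating Assistance Credit: $251,100 is at or below the $340,900 threshold, so the full $3,370 applies.
Child Tax Credit: $251,100 meets or exceeds the $159,400 cutoff, so the credit is $0.
First-Time Homebuyer Credit: $251,100 is at or below the $315,000 threshold, so the full $6,050 applies.
Total: $264 + $3,370 + $0 + $6,050 = $9,684.

$9,684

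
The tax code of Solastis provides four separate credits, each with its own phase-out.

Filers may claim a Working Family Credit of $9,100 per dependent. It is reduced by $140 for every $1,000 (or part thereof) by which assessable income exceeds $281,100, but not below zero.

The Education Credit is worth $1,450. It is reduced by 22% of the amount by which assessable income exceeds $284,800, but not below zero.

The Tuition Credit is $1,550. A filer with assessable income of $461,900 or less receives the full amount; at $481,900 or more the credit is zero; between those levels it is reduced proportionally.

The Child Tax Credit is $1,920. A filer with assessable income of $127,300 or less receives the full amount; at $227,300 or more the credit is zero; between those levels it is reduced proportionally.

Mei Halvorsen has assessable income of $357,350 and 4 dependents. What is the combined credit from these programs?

$27,170

Working Family Credit: base = 4 × $9,100 = $36,400. income exceeds $281,100 by $76,250, which is 77 full-or-partial $1,000 increments; reduction = 77 × $140 = $10,780, leaving $25,620.
Education Credit: 22% of the $72,550 excess over $284,800 is $15,961 ≥ base, so the credit is $0.
Tuition Credit: $357,350 is at or below the $461,900 threshold, so the full $1,550 applies.
Child Tax Credit: $357,350 is at or above $227,300, so the credit is $0.
Total: $25,620 + $0 + $1,550 + $0 = $27,170.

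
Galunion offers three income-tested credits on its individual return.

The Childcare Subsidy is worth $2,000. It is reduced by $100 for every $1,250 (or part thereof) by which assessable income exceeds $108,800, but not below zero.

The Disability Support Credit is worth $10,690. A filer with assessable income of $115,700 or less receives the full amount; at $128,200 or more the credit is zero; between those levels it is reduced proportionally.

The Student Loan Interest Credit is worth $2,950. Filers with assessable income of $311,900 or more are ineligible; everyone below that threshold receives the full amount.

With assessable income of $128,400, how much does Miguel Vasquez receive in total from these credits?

Childcare Subsidy: income exceeds $108,800 by $19,600, which is 16 full-or-partial $1,250 increments; reduction = 16 × $100 = $1,600, leaving $400.
Disability Support Credit: $128,400 is at or above $128,200, so the credit is $0.
Student Loan Interest Credit: $128,400 is below the $311,900 cutoff, so the full $2,950 applies.
Total: $400 + $0 + $2,950 = $3,350.

$3,350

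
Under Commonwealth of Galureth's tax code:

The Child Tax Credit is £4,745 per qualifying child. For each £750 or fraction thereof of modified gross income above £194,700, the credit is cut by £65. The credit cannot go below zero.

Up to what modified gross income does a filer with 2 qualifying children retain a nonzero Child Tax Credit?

£303,450

Full credit = 2 × £4,745 = £9,490.
After 145 increments the reduction is 145 × £65 = £9,425, leaving £65; one more increment wipes it out. Increment 145 ends at excess 145 × £750 = £108,750, so the highest qualifying income is £194,700 + £108,750 = £303,450.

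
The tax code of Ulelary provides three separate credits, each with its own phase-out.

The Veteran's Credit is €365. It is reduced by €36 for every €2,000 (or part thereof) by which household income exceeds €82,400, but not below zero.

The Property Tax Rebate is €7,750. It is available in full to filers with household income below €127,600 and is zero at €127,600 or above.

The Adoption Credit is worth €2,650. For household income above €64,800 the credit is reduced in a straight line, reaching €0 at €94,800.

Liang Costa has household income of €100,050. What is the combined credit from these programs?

Veteran's Credit: income exceeds €82,400 by €17,650, which is 9 full-or-partial €2,000 increments; reduction = 9 × €36 = €324, leaving €41.
Property Tax Rebate: €100,050 is below the €127,600 cutoff, so the full €7,750 applies.
Adoption Credit: €100,050 is at or above €94,800, so the credit is €0.
Total: €41 + €7,750 + €0 = €7,791.

€7,791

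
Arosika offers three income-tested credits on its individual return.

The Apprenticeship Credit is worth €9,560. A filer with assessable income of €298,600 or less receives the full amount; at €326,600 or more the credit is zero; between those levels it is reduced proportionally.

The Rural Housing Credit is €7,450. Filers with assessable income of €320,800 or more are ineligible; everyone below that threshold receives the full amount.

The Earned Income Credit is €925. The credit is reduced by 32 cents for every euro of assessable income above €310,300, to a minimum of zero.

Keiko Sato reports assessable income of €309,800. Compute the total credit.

€14,111

Apprenticeship Credit: €309,800 is €11,200 into a €28,000 phase-out range, leaving 16,800/28,000 of the credit: €9,560 × 16,800/28,000 = €5,736.
Rural Housing Credit: €309,800 is below the €320,800 cutoff, so the full €7,450 applies.
Earned Income Credit: €309,800 is at or below the €310,300 threshold, so the full €925 applies.
Total: €5,736 + €7,450 + €925 = €14,111.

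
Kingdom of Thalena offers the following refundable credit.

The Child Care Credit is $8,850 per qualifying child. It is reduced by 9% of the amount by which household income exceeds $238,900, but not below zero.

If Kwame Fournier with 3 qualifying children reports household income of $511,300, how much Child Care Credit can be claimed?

Child Care Credit: base = 3 × $8,850 = $26,550. 9% of the $272,400 excess over $238,900 is $24,516; credit = $26,550 − $24,516 = $2,034.

$2,034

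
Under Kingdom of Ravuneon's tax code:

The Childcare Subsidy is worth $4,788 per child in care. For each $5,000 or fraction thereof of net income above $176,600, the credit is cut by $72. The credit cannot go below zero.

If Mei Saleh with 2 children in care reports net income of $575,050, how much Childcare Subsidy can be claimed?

$3,816

Childcare Subsidy: base = 2 × $4,788 = $9,576. income exceeds $176,600 by $398,450, which is 80 full-or-partial $5,000 increments; reduction = 80 × $72 = $5,760, leaving $3,816.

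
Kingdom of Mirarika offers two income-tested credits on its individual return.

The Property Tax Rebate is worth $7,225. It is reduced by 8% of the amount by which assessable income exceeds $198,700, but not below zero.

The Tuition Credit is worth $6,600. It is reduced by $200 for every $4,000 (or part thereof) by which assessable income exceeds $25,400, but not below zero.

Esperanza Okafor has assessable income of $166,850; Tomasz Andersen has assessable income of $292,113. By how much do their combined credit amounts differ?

Esperanza ($166,850): Property Tax Rebate: $166,850 is at or below the $198,700 threshold, so the full $7,225 applies. Tuition Credit: income exceeds $25,400 by $141,450 → 36 increments × $200 = $7,200 ≥ base, so the credit is $0. total $7,225 + $0 = $7,225
Tomasz ($292,113): Property Tax Rebate: 8% of the $93,413 excess over $198,700 is $7,473.04 ≥ base, so the credit is $0. Tuition Credit: income exceeds $25,400 by $266,713 → 67 increments × $200 = $13,400 ≥ base, so the credit is $0. total $0 + $0 = $0
Difference: |$7,225 − $0| = $7,225.

$7,225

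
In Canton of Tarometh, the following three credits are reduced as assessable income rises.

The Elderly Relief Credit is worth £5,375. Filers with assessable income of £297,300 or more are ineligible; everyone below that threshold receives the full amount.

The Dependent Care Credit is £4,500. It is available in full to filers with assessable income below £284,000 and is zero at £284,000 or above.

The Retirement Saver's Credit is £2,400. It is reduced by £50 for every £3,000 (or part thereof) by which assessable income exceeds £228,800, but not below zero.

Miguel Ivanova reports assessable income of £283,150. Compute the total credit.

Elderly Relief Credit: £283,150 is below the £297,300 cutoff, so the full £5,375 applies.
Dependent Care Credit: £283,150 is below the £284,000 cutoff, so the full £4,500 applies.
Retirement Saver's Credit: income exceeds £228,800 by £54,350, which is 19 full-or-partial £3,000 increments; reduction = 19 × £50 = £950, leaving £1,450.
Total: £5,375 + £4,500 + £1,450 = £11,325.

£11,325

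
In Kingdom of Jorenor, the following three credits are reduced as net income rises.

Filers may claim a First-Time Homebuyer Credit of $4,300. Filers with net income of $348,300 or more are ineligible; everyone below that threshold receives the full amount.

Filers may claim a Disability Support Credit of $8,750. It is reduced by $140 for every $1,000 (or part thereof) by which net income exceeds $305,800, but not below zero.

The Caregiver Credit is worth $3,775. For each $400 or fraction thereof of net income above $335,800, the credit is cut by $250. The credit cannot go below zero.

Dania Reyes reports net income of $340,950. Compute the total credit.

$8,535

First-Time Homebuyer Credit: $340,950 is below the $348,300 cutoff, so the full $4,300 applies.
Disability Support Credit: income exceeds $305,800 by $35,150, which is 36 full-or-partial $1,000 increments; reduction = 36 × $140 = $5,040, leaving $3,710.
Caregiver Credit: income exceeds $335,800 by $5,150, which is 13 full-or-partial $400 increments; reduction = 13 × $250 = $3,250, leaving $525.
Total: $4,300 + $3,710 + $525 = $8,535.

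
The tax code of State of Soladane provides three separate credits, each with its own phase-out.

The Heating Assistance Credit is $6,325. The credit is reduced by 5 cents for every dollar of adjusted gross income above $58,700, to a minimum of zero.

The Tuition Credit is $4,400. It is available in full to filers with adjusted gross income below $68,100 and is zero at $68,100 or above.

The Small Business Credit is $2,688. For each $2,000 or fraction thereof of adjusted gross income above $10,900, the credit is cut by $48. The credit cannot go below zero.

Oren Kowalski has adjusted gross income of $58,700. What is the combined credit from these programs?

$12,261

Heating Assistance Credit: $58,700 is at or below the $58,700 threshold, so the full $6,325 applies.
Tuition Credit: $58,700 is below the $68,100 cutoff, so the full $4,400 applies.
Small Business Credit: income exceeds $10,900 by $47,800, which is 24 full-or-partial $2,000 increments; reduction = 24 × $48 = $1,152, leaving $1,536.
Total: $6,325 + $4,400 + $1,536 = $12,261.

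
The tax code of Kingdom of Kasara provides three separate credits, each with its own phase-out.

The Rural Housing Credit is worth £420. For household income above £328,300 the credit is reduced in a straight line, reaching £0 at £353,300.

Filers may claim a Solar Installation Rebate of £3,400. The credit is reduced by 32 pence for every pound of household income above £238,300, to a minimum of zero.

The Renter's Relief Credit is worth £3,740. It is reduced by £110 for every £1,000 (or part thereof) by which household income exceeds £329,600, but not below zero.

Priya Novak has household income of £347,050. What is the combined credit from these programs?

£1,865

Rural Housing Credit: £347,050 is £18,750 into a £25,000 phase-out range, leaving 6,250/25,000 of the credit: £420 × 6,250/25,000 = £105.
Solar Installation Rebate: 32% of the £108,750 excess over £238,300 is £34,800 ≥ base, so the credit is £0.
Renter's Relief Credit: income exceeds £329,600 by £17,450, which is 18 full-or-partial £1,000 increments; reduction = 18 × £110 = £1,980, leaving £1,760.
Total: £105 + £0 + £1,760 = £1,865.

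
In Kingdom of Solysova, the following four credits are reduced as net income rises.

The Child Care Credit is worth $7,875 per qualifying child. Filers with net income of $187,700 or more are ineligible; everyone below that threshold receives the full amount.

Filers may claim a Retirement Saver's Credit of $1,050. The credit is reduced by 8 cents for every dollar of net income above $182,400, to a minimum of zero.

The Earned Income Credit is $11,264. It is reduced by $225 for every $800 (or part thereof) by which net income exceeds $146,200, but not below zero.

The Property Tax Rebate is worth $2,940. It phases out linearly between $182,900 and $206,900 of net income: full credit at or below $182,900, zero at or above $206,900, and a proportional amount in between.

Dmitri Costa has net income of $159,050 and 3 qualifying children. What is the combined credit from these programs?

$35,054

Child Care Credit: base = 3 × $7,875 = $23,625. $159,050 is below the $187,700 cutoff, so the full $23,625 applies.
Retirement Saver's Credit: $159,050 is at or below the $182,400 threshold, so the full $1,050 applies.
Earned Income Credit: income exceeds $146,200 by $12,850, which is 17 full-or-partial $800 increments; reduction = 17 × $225 = $3,825, leaving $7,439.
Property Tax Rebate: $159,050 is at or below the $182,900 threshold, so the full $2,940 applies.
Total: $23,625 + $1,050 + $7,439 + $2,940 = $35,054.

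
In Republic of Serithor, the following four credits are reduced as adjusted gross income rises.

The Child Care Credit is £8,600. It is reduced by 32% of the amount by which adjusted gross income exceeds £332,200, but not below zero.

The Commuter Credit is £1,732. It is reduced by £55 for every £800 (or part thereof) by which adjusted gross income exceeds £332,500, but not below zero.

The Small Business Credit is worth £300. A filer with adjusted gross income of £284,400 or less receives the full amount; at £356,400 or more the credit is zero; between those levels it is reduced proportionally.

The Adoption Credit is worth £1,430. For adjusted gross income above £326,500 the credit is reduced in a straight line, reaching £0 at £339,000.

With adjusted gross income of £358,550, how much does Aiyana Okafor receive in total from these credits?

£168

Child Care Credit: 32% of the £26,350 excess over £332,200 is £8,432; credit = £8,600 − £8,432 = £168.
Commuter Credit: income exceeds £332,500 by £26,050 → 33 increments × £55 = £1,815 ≥ base, so the credit is £0.
Small Business Credit: £358,550 is at or above £356,400, so the credit is £0.
Adoption Credit: £358,550 is at or above £339,000, so the credit is £0.
Total: £168 + £0 + £0 + £0 = £168.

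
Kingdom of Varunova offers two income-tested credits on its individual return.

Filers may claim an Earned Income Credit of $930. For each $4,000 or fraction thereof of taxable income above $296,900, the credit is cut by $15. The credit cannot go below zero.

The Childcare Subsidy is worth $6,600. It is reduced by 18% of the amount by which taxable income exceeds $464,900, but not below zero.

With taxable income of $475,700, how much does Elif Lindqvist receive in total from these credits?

Earned Income Credit: income exceeds $296,900 by $178,800, which is 45 full-or-partial $4,000 increments; reduction = 45 × $15 = $675, leaving $255.
Childcare Subsidy: 18% of the $10,800 excess over $464,900 is $1,944; credit = $6,600 − $1,944 = $4,656.
Total: $255 + $4,656 = $4,911.

$4,911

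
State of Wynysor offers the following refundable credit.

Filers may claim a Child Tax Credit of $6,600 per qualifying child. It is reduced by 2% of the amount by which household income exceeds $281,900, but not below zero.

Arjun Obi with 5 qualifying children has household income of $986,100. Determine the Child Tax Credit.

$18,916

Child Tax Credit: base = 5 × $6,600 = $33,000. 2% of the $704,200 excess over $281,900 is $14,084; credit = $33,000 − $14,084 = $18,916.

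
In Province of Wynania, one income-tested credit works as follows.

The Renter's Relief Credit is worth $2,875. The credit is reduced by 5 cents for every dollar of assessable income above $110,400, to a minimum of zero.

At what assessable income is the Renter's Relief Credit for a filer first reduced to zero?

$167,900

The credit falls by 5% of each dollar above $110,400, so it reaches zero when the excess is $2,875 / 5% = $57,500: income = $110,400 + $57,500 = $167,900.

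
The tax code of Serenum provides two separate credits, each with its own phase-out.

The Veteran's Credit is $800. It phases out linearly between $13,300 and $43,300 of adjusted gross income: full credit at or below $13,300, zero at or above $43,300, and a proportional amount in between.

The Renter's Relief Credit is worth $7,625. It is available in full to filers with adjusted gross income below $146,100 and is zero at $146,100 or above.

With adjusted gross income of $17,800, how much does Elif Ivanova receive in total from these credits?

$8,305

Veteran's Credit: $17,800 is $4,500 into a $30,000 phase-out range, leaving 25,500/30,000 of the credit: $800 × 25,500/30,000 = $680.
Renter's Relief Credit: $17,800 is below the $146,100 cutoff, so the full $7,625 applies.
Total: $680 + $7,625 = $8,305.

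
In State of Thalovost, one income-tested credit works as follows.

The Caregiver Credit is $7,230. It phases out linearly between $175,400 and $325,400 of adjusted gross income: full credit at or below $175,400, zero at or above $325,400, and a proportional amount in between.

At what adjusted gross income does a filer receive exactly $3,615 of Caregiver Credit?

$3,615 is 3,615/7,230 of the full $7,230, so 3,615/7,230 of the $150,000 range has been used: income = $175,400 + $150,000 × 3,615/7,230 = $250,400.

$250,400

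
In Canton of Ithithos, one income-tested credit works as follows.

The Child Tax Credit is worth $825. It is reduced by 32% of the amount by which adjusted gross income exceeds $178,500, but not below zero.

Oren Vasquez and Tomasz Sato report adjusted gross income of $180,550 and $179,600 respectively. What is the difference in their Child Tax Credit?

Oren ($180,550): Child Tax Credit: 32% of the $2,050 excess over $178,500 is $656; credit = $825 − $656 = $169.
Tomasz ($179,600): Child Tax Credit: 32% of the $1,100 excess over $178,500 is $352; credit = $825 − $352 = $473.
Difference: |$169 − $473| = $304.

$304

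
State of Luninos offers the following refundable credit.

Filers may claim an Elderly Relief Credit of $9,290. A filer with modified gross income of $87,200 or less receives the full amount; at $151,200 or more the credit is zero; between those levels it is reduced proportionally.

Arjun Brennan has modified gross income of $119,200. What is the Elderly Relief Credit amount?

$4,645

Elderly Relief Credit: $119,200 is $32,000 into a $64,000 phase-out range, leaving 32,000/64,000 of the credit: $9,290 × 32,000/64,000 = $4,645.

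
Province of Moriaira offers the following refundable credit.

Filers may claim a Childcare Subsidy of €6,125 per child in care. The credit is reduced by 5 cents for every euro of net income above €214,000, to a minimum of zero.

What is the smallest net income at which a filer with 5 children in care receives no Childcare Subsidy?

Full credit = 5 × €6,125 = €30,625.
The credit falls by 5% of each euro above €214,000, so it reaches zero when the excess is €30,625 / 5% = €612,500: income = €214,000 + €612,500 = €826,500.

€826,500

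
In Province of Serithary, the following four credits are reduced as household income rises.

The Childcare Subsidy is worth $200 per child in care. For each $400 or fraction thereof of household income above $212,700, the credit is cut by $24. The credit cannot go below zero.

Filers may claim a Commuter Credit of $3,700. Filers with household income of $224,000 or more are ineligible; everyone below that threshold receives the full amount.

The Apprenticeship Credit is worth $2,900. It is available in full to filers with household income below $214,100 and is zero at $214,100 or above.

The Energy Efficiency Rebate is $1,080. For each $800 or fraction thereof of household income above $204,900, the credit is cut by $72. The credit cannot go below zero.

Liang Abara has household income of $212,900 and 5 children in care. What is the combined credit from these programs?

$7,936

Childcare Subsidy: base = 5 × $200 = $1,000. income exceeds $212,700 by $200, which is 1 full-or-partial $400 increment; reduction = 1 × $24 = $24, leaving $976.
Commuter Credit: $212,900 is below the $224,000 cutoff, so the full $3,700 applies.
Apprenticeship Credit: $212,900 is below the $214,100 cutoff, so the full $2,900 applies.
Energy Efficiency Rebate: income exceeds $204,900 by $8,000, which is 10 full-or-partial $800 increments; reduction = 10 × $72 = $720, leaving $360.
Total: $976 + $3,700 + $2,900 + $360 = $7,936.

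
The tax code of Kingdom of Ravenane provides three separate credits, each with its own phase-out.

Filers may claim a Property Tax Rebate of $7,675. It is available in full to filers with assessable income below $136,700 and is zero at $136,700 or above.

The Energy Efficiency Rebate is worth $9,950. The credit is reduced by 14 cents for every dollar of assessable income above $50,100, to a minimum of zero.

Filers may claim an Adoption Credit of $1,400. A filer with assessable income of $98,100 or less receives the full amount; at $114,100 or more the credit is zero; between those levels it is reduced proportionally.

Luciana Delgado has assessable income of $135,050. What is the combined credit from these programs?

Property Tax Rebate: $135,050 is below the $136,700 cutoff, so the full $7,675 applies.
Energy Efficiency Rebate: 14% of the $84,950 excess over $50,100 is $11,893 ≥ base, so the credit is $0.
Adoption Credit: $135,050 is at or above $114,100, so the credit is $0.
Total: $7,675 + $0 + $0 = $7,675.

$7,675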